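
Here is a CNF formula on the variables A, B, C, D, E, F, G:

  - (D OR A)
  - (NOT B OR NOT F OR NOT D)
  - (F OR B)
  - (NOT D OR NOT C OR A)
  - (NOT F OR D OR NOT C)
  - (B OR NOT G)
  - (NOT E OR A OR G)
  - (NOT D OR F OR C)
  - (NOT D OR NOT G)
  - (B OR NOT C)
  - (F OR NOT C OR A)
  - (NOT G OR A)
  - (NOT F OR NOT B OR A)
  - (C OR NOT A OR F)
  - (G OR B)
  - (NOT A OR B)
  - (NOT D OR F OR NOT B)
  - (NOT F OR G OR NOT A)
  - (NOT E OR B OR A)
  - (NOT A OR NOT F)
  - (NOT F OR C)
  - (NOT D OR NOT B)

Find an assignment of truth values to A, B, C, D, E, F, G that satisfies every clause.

A = 1, B = 1, C = 1, D = 0, E = 1, F = 0, G = 1

Check each clause:
  1. (D OR A) — A is true.
  2. (NOT F OR NOT D OR NOT B) — NOT F is true.
  3. (B OR F) — B is true.
  4. (NOT C OR NOT D OR A) — A is true.
  5. (NOT F OR NOT C OR D) — NOT F is true.
  6. (NOT G OR B) — B is true.
  7. (A OR NOT E OR G) — A is true.
  8. (F OR C OR NOT D) — C is true.
  9. (NOT D OR NOT G) — NOT D is true.
  10. (NOT C OR B) — B is true.
  11. (A OR F OR NOT C) — A is true.
  12. (A OR NOT G) — A is true.
  13. (NOT B OR NOT F OR A) — A is true.
  14. (F OR NOT A OR C) — C is true.
  15. (B OR G) — B is true.
  16. (B OR NOT A) — B is true.
  17. (NOT B OR F OR NOT D) — NOT D is true.
  18. (NOT A OR NOT F OR G) — NOT F is true.
  19. (B OR A OR NOT E) — A is true.
  20. (NOT A OR NOT F) — NOT F is true.
  21. (C OR NOT F) — NOT F is true.
  22. (NOT D OR NOT B) — NOT D is true.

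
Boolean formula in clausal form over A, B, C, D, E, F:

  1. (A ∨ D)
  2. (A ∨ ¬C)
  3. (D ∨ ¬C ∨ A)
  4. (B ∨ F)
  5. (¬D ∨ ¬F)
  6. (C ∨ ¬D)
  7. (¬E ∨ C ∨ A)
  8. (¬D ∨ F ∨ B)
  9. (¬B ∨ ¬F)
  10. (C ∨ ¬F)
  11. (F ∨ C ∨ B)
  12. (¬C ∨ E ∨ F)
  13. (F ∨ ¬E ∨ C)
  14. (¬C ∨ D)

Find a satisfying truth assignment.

A occurs only positively in the remaining clauses — set A = True.
Branch on B: take B = True.
  then F is forced to False.
The remaining clauses are satisfied by C = True, D = True, E = True.
Check each clause:
  1. (A ∨ D) — A is true.
  2. (¬C ∨ A) — A is true.
  3. (A ∨ ¬C ∨ D) — A is true.
  4. (F ∨ B) — B is true.
  5. (¬F ∨ ¬D) — ¬F is true.
  6. (¬D ∨ C) — C is true.
  7. (A ∨ ¬E ∨ C) — A is true.
  8. (¬D ∨ B ∨ F) — B is true.
  9. (¬F ∨ ¬B) — ¬F is true.
  10. (¬F ∨ C) — ¬F is true.
  11. (B ∨ F ∨ C) — B is true.
  12. (¬C ∨ E ∨ F) — E is true.
  13. (C ∨ ¬E ∨ F) — C is true.
  14. (D ∨ ¬C) — D is true.

A=True, B=True, C=True, D=True, E=True, F=False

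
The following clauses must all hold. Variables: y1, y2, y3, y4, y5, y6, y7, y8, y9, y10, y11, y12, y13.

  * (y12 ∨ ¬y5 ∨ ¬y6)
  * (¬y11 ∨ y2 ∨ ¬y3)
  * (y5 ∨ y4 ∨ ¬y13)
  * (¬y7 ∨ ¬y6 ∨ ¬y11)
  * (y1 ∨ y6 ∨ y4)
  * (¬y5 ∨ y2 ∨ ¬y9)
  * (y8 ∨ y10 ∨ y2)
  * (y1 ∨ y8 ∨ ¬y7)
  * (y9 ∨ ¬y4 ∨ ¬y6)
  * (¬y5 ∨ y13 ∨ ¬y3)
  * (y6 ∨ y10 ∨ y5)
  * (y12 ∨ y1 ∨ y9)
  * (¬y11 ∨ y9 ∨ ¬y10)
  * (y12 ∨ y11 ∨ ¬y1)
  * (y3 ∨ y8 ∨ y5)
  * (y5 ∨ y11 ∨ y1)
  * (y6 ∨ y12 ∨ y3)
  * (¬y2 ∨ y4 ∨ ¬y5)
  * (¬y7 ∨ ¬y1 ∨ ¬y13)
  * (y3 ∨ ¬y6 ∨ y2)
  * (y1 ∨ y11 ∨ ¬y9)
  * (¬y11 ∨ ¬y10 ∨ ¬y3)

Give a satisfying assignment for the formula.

y1=F, y2=T, y3=F, y4=T, y5=T, y6=F, y7=F, y8=F, y9=T, y10=T, y11=T, y12=T, y13=T

y7 occurs only negated in the remaining clauses — set y7 = False.
Pure literal: y12 appears only positively; assign y12 = True.
Set y1 = False and propagate.
For the remaining variables, y2 = True, y3 = False, y4 = True, y5 = True, y6 = False, y8 = False, y9 = True, y10 = True, y11 = True, y13 = True works.
Check each clause:
  1. (y12 ∨ ¬y5 ∨ ¬y6) — ¬y6 is true.
  2. (¬y3 ∨ ¬y11 ∨ y2) — ¬y3 is true.
  3. (¬y13 ∨ y4 ∨ y5) — y4 is true.
  4. (¬y11 ∨ ¬y6 ∨ ¬y7) — ¬y7 is true.
  5. (y6 ∨ y4 ∨ y1) — y4 is true.
  6. (¬y5 ∨ y2 ∨ ¬y9) — y2 is true.
  7. (y8 ∨ y2 ∨ y10) — y2 is true.
  8. (y8 ∨ ¬y7 ∨ y1) — ¬y7 is true.
  9. (¬y4 ∨ y9 ∨ ¬y6) — y9 is true.
  10. (¬y3 ∨ ¬y5 ∨ y13) — y13 is true.
  11. (y5 ∨ y10 ∨ y6) — y10 is true.
  12. (y9 ∨ y12 ∨ y1) — y9 is true.
  13. (y9 ∨ ¬y10 ∨ ¬y11) — y9 is true.
  14. (¬y1 ∨ y11 ∨ y12) — y11 is true.
  15. (y8 ∨ y3 ∨ y5) — y5 is true.
  16. (y5 ∨ y1 ∨ y11) — y11 is true.
  17. (y3 ∨ y6 ∨ y12) — y12 is true.
  18. (¬y5 ∨ y4 ∨ ¬y2) — y4 is true.
  19. (¬y13 ∨ ¬y1 ∨ ¬y7) — ¬y7 is true.
  20. (y2 ∨ y3 ∨ ¬y6) — ¬y6 is true.
  21. (y1 ∨ y11 ∨ ¬y9) — y11 is true.
  22. (¬y10 ∨ ¬y11 ∨ ¬y3) — ¬y3 is true.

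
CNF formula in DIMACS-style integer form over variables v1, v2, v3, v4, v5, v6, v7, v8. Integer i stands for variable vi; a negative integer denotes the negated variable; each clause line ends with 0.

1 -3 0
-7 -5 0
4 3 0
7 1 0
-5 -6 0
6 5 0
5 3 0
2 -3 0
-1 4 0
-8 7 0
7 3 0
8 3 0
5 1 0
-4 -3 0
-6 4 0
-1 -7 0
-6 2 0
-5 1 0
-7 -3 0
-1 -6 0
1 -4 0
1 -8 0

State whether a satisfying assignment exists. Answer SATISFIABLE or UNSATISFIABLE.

v1 = True:
  propagation gives v4=True, v3=False, v5=True, v7=False; an empty clause results — contradiction.
v1 = False:
  propagation gives v3=False, v4=True; an empty clause results — contradiction.
Every branch closes, so no satisfying assignment exists.

UNSATISFIABLE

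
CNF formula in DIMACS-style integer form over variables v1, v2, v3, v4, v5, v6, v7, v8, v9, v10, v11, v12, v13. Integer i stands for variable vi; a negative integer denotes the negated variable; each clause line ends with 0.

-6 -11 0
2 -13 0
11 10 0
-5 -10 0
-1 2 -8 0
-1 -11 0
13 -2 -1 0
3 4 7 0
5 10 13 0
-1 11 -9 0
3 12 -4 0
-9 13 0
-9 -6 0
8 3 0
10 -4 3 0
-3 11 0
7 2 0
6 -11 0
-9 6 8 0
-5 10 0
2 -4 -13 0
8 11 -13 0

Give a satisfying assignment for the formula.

v1=False, v2=True, v3=False, v4=False, v5=False, v6=True, v7=True, v8=True, v9=False, v10=True, v11=False, v12=True, v13=True

Check each clause:
  1. (~v11 \/ ~v6) — ~v11 is true.
  2. (v2 \/ ~v13) — v2 is true.
  3. (v11 \/ v10) — v10 is true.
  4. (~v5 \/ ~v10) — ~v5 is true.
  5. (~v8 \/ v2 \/ ~v1) — v2 is true.
  6. (~v11 \/ ~v1) — ~v11 is true.
  7. (~v2 \/ v13 \/ ~v1) — v13 is true.
  8. (v4 \/ v7 \/ v3) — v7 is true.
  9. (v13 \/ v5 \/ v10) — v10 is true.
  10. (~v1 \/ ~v9 \/ v11) — ~v1 is true.
  11. (v12 \/ ~v4 \/ v3) — ~v4 is true.
  12. (~v9 \/ v13) — v13 is true.
  13. (~v9 \/ ~v6) — ~v9 is true.
  14. (v8 \/ v3) — v8 is true.
  15. (v10 \/ v3 \/ ~v4) — v10 is true.
  16. (v11 \/ ~v3) — ~v3 is true.
  17. (v2 \/ v7) — v2 is true.
  18. (~v11 \/ v6) — ~v11 is true.
  19. (v8 \/ v6 \/ ~v9) — v8 is true.
  20. (~v5 \/ v10) — v10 is true.
  21. (~v13 \/ v2 \/ ~v4) — v2 is true.
  22. (v11 \/ v8 \/ ~v13) — v8 is true.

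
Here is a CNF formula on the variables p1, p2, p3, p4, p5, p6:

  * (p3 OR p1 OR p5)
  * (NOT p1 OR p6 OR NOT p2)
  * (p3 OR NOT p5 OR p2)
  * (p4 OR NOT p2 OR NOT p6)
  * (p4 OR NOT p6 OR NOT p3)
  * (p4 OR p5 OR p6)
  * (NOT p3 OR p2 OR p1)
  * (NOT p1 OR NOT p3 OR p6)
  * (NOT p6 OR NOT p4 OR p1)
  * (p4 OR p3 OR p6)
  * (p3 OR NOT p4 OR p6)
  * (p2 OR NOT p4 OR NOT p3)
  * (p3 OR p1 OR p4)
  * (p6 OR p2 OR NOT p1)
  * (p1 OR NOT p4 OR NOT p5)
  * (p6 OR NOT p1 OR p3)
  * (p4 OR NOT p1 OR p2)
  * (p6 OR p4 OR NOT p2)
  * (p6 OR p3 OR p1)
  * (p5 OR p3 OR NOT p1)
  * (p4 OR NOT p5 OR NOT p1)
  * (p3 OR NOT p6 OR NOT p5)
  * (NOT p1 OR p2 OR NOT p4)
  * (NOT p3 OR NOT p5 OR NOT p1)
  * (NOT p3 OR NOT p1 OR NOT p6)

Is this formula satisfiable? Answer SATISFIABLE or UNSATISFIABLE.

Set p1 = False and propagate.
Try p2 = True.
For the remaining variables, p3 = True, p4 = True, p5 = False, p6 = False works.
Every clause has at least one true literal under this assignment.
So p1=False, p2=True, p3=True, p4=True, p5=False, p6=False is a satisfying assignment.

SATISFIABLE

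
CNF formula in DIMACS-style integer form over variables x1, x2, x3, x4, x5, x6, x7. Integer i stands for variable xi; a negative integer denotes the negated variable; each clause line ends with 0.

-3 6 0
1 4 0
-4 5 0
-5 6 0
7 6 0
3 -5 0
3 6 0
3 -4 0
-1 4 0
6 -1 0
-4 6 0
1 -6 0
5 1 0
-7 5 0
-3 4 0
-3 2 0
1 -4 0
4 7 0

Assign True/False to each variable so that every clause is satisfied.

x1 = T, x2 = T, x3 = T, x4 = T, x5 = T, x6 = T, x7 = T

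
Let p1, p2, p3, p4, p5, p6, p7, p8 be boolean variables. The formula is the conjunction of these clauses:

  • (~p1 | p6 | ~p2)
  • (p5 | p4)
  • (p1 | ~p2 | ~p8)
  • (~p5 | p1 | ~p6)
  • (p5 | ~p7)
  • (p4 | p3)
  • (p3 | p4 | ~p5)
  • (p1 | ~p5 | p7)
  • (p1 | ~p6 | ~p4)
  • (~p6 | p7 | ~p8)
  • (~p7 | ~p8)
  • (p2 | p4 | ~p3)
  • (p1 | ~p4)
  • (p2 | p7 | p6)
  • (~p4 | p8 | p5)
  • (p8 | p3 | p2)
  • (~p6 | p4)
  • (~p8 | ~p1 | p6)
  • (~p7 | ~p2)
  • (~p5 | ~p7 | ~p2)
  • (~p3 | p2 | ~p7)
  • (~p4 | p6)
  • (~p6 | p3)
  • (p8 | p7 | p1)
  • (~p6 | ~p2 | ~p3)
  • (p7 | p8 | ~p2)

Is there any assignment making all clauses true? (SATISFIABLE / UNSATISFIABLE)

Branch on p1: take p1 = True.
Branch on p2: take p2 = False.
Set p3 = True and propagate.
  then p4 is forced to True.
  then p7 is forced to False.
  then p6 is forced to True.
  then p8 is forced to False.
  then p5 is forced to True.
So p1 = 1, p2 = 0, p3 = 1, p4 = 1, p5 = 1, p6 = 1, p7 = 0, p8 = 0 is a satisfying assignment.

SATISFIABLE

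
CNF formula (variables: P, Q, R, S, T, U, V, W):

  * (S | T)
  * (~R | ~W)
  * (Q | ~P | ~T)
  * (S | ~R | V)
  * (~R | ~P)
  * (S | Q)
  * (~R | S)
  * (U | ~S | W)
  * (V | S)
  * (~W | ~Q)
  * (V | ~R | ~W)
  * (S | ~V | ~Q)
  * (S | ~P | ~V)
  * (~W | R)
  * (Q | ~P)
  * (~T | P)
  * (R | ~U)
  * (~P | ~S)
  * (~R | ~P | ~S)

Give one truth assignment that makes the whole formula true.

P=0, Q=0, R=1, S=1, T=0, U=1, V=0, W=0

Check each clause:
  1. (S | T) — S is true.
  2. (~W | ~R) — ~W is true.
  3. (Q | ~T | ~P) — ~T is true.
  4. (S | V | ~R) — S is true.
  5. (~R | ~P) — ~P is true.
  6. (Q | S) — S is true.
  7. (~R | S) — S is true.
  8. (W | ~S | U) — U is true.
  9. (S | V) — S is true.
  10. (~W | ~Q) — ~W is true.
  11. (V | ~W | ~R) — ~W is true.
  12. (~V | S | ~Q) — ~V is true.
  13. (~V | ~P | S) — ~V is true.
  14. (~W | R) — ~W is true.
  15. (Q | ~P) — ~P is true.
  16. (~T | P) — ~T is true.
  17. (~U | R) — R is true.
  18. (~S | ~P) — ~P is true.
  19. (~R | ~P | ~S) — ~P is true.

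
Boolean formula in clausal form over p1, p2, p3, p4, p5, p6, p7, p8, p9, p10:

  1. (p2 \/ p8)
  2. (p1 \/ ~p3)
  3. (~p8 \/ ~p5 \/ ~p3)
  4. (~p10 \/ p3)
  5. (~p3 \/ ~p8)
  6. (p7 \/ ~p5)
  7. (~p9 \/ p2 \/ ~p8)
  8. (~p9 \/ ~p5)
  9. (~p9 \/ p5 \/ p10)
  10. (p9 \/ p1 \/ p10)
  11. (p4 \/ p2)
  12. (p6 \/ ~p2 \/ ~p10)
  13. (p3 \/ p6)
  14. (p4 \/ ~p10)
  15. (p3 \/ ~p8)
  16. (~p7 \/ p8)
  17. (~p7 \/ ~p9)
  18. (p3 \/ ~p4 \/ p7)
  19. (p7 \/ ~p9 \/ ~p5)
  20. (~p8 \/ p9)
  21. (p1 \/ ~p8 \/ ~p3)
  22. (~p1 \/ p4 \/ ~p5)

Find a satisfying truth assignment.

p1=1, p2=1, p3=1, p4=1, p5=0, p6=1, p7=0, p8=0, p9=0, p10=1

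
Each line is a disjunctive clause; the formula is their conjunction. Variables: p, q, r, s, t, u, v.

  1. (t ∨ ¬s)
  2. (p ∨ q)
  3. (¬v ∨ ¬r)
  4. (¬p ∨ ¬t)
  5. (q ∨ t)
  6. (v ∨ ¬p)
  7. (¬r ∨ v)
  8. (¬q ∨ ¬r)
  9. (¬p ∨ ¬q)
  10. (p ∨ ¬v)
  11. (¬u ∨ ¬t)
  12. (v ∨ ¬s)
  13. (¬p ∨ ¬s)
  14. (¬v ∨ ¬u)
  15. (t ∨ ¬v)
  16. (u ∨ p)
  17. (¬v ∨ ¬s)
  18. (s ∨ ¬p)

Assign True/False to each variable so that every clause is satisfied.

p=False, q=True, r=False, s=False, t=False, u=True, v=False

r occurs only negated in the remaining clauses — set r = False.
Set p = False and propagate.
  then q is forced to True.
  then v is forced to False.
  then s is forced to False.
  then u is forced to True.
  then t is forced to False.
Check each clause:
  1. (t ∨ ¬s) — ¬s is true.
  2. (q ∨ p) — q is true.
  3. (¬r ∨ ¬v) — ¬v is true.
  4. (¬p ∨ ¬t) — ¬t is true.
  5. (q ∨ t) — q is true.
  6. (v ∨ ¬p) — ¬p is true.
  7. (¬r ∨ v) — ¬r is true.
  8. (¬r ∨ ¬q) — ¬r is true.
  9. (¬q ∨ ¬p) — ¬p is true.
  10. (¬v ∨ p) — ¬v is true.
  11. (¬t ∨ ¬u) — ¬t is true.
  12. (v ∨ ¬s) — ¬s is true.
  13. (¬p ∨ ¬s) — ¬s is true.
  14. (¬u ∨ ¬v) — ¬v is true.
  15. (¬v ∨ t) — ¬v is true.
  16. (p ∨ u) — u is true.
  17. (¬s ∨ ¬v) — ¬v is true.
  18. (s ∨ ¬p) — ¬p is true.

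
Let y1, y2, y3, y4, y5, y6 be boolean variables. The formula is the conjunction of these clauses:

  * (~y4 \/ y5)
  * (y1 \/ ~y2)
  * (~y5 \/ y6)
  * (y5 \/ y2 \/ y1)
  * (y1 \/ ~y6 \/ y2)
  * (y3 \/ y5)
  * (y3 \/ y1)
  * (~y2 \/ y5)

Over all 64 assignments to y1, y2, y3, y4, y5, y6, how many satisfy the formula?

10

Case analysis on y5 and y1:
  y5=T, y1=T: forces y6=T; y2, y3, y4 free → 2^3 = 8.
  y5=T, y1=F: a clause becomes empty — 0.
  y5=F, y1=T: remaining (y2,y3,y4,y6) ∈ {(F,T,F,F); (F,T,F,T)} — 2.
  y5=F, y1=F: a clause becomes empty — 0.
Total: 8 + 0 + 2 + 0 = 10.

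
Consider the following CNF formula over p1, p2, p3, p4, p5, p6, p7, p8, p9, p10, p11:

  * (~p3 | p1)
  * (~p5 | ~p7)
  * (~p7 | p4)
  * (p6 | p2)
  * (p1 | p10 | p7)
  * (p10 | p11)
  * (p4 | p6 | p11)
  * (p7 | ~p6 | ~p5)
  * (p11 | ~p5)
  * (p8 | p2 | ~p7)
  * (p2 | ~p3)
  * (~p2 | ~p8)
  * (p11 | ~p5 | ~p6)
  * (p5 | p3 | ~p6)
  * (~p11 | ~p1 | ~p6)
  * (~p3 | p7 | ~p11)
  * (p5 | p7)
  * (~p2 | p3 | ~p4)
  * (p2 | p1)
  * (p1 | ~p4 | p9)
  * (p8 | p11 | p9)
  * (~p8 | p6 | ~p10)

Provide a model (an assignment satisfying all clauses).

p1=T, p2=T, p3=T, p4=T, p5=F, p6=F, p7=T, p8=F, p9=F, p10=T, p11=T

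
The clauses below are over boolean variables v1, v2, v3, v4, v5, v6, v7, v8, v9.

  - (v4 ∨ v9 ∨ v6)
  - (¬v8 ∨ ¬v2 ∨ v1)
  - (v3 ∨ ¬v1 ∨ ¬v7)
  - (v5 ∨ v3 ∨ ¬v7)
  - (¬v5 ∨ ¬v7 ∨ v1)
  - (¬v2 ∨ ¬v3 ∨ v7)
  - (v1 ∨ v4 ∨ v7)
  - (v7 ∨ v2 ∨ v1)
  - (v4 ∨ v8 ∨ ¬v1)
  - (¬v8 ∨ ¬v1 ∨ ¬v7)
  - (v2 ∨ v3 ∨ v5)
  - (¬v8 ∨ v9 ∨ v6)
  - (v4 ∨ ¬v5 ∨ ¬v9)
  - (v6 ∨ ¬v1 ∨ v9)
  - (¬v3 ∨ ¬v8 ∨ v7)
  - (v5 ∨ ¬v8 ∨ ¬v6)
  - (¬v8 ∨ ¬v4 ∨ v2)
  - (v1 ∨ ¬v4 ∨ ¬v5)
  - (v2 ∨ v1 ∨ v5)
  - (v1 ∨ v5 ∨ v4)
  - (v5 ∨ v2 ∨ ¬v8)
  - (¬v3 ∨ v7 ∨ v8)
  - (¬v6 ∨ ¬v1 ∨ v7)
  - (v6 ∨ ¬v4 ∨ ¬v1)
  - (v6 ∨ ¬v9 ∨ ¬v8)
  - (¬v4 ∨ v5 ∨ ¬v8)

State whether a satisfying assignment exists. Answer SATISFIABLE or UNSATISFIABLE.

Branch on v1: take v1 = True.
Branch on v2: take v2 = True.
The remaining clauses are satisfied by v3 = True, v4 = True, v5 = False, v6 = True, v7 = True, v8 = False, v9 = False.
So v1=True, v2=True, v3=True, v4=True, v5=False, v6=True, v7=True, v8=False, v9=False is a satisfying assignment.

SATISFIABLE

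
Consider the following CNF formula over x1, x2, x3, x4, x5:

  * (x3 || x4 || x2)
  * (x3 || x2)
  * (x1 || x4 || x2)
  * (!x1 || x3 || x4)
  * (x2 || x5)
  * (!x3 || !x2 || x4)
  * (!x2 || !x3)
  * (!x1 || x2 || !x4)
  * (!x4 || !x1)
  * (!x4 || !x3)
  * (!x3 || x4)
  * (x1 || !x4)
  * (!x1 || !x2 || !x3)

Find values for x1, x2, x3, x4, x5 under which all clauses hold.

x1=False, x2=True, x3=False, x4=False, x5=True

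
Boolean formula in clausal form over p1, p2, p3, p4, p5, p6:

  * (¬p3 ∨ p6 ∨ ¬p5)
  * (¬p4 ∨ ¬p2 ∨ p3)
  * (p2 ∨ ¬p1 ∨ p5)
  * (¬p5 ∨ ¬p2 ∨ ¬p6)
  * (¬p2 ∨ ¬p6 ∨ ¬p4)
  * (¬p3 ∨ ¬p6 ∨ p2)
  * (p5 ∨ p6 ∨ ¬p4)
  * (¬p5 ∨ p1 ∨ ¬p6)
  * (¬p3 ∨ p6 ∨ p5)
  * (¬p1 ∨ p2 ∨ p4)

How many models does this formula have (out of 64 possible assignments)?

Case analysis on p6 and p2:
  p6=1, p2=1: remaining (p1,p3,p4,p5) ∈ {(0,0,0,0); (0,1,0,0); (1,0,0,0); (1,1,0,0)} — 4.
  p6=1, p2=0: remaining (p1,p3,p4,p5) ∈ {(0,0,0,0); (0,0,1,0); (1,0,1,1)} — 3.
  p6=0, p2=1: remaining (p1,p3,p4,p5) ∈ {(0,0,0,0); (0,0,0,1); (1,0,0,0); (1,0,0,1)} — 4.
  p6=0, p2=0: remaining (p1,p3,p4,p5) ∈ {(0,0,0,0); (0,0,0,1); (0,0,1,1); (1,0,1,1)} — 4.
Total: 4 + 3 + 4 + 4 = 15.

15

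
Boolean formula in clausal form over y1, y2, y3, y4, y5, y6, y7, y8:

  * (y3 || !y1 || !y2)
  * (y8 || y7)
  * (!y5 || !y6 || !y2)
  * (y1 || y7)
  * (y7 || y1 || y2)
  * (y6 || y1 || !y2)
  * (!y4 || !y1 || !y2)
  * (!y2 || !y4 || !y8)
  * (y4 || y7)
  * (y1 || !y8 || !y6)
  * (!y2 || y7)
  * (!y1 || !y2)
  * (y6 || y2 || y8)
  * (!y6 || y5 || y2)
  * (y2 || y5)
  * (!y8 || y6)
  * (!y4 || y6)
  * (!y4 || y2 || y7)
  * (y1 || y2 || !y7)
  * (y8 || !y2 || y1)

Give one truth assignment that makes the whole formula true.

y1=True, y2=False, y3=False, y4=False, y5=True, y6=True, y7=True, y8=False

Branch on y1: take y1 = True.
  then y2 is forced to False.
  then y5 is forced to True.
The remaining clauses are satisfied by y3 = False, y4 = False, y6 = True, y7 = True, y8 = False.
Every clause has at least one true literal under this assignment.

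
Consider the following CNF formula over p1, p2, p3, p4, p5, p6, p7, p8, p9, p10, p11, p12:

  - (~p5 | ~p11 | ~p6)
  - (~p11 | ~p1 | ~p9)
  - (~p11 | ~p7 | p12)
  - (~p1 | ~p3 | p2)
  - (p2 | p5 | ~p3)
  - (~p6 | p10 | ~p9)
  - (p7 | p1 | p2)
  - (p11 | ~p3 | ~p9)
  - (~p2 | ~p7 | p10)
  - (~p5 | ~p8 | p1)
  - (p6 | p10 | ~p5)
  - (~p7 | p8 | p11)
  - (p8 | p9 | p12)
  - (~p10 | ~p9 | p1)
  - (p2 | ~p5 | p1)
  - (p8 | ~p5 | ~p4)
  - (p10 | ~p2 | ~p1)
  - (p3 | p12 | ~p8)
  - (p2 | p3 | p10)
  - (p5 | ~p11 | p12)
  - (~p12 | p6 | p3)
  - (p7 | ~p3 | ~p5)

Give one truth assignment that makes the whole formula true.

Branch on p1: take p1 = True.
Set p2 = True and propagate.
  then p10 is forced to True.
Set p3 = True and propagate.
The remaining clauses are satisfied by p4 = True, p5 = False, p6 = False, p7 = False, p8 = False, p9 = False, p11 = True, p12 = True.

p1=T, p2=T, p3=T, p4=T, p5=F, p6=F, p7=F, p8=F, p9=F, p10=T, p11=T, p12=T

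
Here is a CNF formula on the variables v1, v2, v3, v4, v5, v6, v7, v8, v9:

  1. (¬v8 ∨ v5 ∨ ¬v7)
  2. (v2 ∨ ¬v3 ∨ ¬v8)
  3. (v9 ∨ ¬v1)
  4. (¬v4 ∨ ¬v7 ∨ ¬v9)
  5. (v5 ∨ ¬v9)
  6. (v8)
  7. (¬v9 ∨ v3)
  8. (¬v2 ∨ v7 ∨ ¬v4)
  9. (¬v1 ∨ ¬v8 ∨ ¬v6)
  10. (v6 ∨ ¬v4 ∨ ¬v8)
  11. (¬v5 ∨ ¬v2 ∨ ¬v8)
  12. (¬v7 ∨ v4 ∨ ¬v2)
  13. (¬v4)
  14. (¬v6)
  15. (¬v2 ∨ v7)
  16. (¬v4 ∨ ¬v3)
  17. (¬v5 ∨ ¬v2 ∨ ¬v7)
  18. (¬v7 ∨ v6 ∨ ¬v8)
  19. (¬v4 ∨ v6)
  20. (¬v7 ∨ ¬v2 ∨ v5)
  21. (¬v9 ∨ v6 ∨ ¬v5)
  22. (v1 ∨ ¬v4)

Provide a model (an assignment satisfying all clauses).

v1=False, v2=False, v3=False, v4=False, v5=True, v6=False, v7=False, v8=True, v9=False

(v8) is a unit clause, so v8 = True.
The clause (¬v4) is unit: v4 must be False.
Unit propagation: (¬v6) forces v6 = False.
The clause (¬v7) is unit: v7 must be False.
(¬v2) is a unit clause, so v2 = False.
Unit propagation: (¬v3) forces v3 = False.
The clause (¬v9) is unit: v9 must be False.
The clause (¬v1) is unit: v1 must be False.
v5 is now unconstrained; take v5 = True.
Every clause has at least one true literal under this assignment.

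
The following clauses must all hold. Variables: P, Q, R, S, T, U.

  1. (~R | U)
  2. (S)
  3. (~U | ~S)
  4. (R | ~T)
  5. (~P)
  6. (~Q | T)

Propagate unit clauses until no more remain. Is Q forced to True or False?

False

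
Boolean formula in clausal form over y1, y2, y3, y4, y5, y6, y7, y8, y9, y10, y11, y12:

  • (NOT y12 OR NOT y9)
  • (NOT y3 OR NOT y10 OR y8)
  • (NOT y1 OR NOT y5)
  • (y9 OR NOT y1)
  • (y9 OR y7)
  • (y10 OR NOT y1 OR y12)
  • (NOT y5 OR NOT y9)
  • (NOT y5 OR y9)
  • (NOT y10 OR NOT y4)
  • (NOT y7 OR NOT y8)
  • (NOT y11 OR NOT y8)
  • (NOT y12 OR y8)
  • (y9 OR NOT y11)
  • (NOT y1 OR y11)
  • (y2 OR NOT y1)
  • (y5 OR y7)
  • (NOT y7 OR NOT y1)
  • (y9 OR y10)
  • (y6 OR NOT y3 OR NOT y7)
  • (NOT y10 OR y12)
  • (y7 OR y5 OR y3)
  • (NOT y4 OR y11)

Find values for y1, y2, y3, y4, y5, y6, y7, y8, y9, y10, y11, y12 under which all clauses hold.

y1=False  y2=False  y3=True  y4=False  y5=False  y6=True  y7=True  y8=False  y9=True  y10=False  y11=True  y12=False

y1 occurs only negated in the remaining clauses — set y1 = False.
y4 occurs only negated in the remaining clauses — set y4 = False.
Try y3 = True.
Set y5 = False and propagate.
  then y7 is forced to True.
  then y8 is forced to False.
  then y10 is forced to False.
  then y12 is forced to False.
  then y9 is forced to True.
  then y6 is forced to True.
y2, y11 are now unconstrained; take y2 = False, y11 = True.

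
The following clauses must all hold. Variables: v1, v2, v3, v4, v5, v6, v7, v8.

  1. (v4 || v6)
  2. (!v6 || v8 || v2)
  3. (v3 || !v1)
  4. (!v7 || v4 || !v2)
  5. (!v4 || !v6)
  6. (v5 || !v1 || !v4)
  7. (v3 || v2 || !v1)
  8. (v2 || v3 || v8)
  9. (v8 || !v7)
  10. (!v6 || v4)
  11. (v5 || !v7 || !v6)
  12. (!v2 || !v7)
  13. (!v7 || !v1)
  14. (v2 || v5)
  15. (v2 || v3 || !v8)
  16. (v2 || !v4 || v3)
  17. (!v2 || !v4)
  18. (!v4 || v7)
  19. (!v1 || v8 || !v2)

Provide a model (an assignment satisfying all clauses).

v1 = False  v2 = False  v3 = True  v4 = True  v5 = True  v6 = False  v7 = True  v8 = True

Pure literal: v1 appears only negated; assign v1 = False.
v3 occurs only positively in the remaining clauses — set v3 = True.
Try v2 = False.
  then v5 is forced to True.
Branch on v4: take v4 = True.
  then v6 is forced to False.
  then v7 is forced to True.
  then v8 is forced to True.
Every clause has at least one true literal under this assignment.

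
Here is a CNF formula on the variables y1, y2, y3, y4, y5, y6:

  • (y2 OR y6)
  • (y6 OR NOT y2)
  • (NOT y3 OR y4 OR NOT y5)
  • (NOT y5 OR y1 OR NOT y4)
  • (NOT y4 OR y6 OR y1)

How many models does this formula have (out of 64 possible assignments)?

Split on y4, then y6.
  y4=1, y6=1: y2, y3 free; 3 ways for (y1,y5) × 2^2 = 12.
  y4=1, y6=0: a clause becomes empty — 0.
  y4=0, y6=1: y1, y2 free; 3 ways for (y3,y5) × 2^2 = 12.
  y4=0, y6=0: a clause becomes empty — 0.
Total: 12 + 0 + 12 + 0 = 24.

24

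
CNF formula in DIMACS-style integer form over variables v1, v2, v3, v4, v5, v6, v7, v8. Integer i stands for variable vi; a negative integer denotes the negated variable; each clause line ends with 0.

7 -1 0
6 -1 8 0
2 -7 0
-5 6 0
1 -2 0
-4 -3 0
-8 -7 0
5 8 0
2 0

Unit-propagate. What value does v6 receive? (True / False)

Unit clause (v2) sets v2 = True.
In (~v2 | v1), ~v2 is now false; v1 must hold, so v1 = True.
From (v7 | ~v1) and v1 = True: v7 = True.
From (~v8 | ~v7) and v7 = True: v8 = False.
In (~v1 | v6 | v8), v8, ~v1 are now false; v6 must hold, so v6 = True.

True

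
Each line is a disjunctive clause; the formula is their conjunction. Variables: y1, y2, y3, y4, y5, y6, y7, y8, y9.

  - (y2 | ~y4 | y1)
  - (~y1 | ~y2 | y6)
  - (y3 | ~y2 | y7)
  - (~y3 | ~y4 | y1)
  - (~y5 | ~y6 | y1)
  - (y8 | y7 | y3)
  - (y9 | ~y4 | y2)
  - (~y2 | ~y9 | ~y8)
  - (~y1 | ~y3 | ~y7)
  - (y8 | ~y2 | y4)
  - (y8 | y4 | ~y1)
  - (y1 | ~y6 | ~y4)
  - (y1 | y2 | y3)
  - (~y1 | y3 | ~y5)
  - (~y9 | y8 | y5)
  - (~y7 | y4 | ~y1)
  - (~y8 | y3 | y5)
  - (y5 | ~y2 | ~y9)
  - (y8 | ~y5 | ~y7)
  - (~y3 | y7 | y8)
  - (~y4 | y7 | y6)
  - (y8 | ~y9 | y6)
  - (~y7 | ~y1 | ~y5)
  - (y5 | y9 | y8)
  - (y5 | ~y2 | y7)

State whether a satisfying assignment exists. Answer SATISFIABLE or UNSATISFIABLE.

SATISFIABLE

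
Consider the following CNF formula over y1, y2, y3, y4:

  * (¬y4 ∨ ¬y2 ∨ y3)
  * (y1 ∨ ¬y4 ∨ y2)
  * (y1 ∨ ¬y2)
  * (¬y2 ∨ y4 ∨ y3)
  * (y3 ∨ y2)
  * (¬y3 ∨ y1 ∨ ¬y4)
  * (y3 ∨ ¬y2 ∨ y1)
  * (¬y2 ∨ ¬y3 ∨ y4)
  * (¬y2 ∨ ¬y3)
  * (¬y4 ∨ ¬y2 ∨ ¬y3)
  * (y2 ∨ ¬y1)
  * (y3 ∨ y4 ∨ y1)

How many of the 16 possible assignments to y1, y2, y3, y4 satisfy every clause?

Satisfying assignments:
  y1=0 y2=0 y3=1 y4=0
Count: 1.

1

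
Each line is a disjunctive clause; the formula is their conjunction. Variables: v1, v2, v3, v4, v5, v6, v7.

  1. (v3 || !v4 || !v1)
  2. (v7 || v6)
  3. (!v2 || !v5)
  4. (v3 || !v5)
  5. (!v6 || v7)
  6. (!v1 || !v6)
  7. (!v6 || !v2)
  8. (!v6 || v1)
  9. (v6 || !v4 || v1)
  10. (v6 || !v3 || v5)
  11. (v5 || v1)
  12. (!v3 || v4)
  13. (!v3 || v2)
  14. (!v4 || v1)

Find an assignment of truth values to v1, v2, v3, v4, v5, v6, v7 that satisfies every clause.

v1 = True, v2 = True, v3 = False, v4 = False, v5 = False, v6 = False, v7 = True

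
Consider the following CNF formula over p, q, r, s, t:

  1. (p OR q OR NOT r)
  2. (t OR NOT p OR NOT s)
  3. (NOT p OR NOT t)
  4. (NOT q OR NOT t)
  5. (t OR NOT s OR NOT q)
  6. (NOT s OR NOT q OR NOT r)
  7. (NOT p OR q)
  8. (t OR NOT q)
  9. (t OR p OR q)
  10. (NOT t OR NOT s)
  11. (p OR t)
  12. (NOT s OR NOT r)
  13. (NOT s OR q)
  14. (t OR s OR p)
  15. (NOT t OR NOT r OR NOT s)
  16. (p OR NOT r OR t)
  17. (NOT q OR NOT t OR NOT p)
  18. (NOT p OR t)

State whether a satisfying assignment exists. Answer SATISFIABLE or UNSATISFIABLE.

SATISFIABLE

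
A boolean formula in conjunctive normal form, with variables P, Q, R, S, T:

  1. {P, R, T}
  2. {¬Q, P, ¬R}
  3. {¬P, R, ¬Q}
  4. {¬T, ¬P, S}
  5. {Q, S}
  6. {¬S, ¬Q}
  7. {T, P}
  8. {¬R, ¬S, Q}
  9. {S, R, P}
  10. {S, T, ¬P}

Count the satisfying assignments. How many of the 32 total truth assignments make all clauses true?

3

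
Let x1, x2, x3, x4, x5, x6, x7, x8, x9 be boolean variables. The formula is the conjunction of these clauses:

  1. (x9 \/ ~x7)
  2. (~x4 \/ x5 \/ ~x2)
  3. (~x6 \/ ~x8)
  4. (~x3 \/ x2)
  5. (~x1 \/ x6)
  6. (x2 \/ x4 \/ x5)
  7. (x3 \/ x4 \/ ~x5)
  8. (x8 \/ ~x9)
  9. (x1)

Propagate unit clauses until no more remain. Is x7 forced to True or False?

Unit clause (x1) sets x1 = True.
In (~x1 \/ x6), ~x1 is now false; x6 must hold, so x6 = True.
In (~x6 \/ ~x8), ~x6 is now false; ~x8 must hold, so x8 = False.
(x8 \/ ~x9) with x8 = False leaves only ~x9, so x9 = False.
From (~x7 \/ x9) and x9 = False: x7 = False.

False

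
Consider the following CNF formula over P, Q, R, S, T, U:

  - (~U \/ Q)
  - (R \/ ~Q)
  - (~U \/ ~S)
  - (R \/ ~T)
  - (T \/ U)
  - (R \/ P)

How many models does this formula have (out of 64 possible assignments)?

12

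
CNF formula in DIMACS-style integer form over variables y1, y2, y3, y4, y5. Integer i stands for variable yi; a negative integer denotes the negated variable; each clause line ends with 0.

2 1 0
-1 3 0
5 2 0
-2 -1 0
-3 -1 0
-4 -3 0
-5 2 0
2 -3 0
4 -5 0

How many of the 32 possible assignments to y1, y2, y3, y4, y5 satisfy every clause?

4

The models are:
  y1=0 y2=1 y3=0 y4=0 y5=0
  y1=0 y2=1 y3=0 y4=1 y5=0
  y1=0 y2=1 y3=0 y4=1 y5=1
  y1=0 y2=1 y3=1 y4=0 y5=0
That's 4 in total.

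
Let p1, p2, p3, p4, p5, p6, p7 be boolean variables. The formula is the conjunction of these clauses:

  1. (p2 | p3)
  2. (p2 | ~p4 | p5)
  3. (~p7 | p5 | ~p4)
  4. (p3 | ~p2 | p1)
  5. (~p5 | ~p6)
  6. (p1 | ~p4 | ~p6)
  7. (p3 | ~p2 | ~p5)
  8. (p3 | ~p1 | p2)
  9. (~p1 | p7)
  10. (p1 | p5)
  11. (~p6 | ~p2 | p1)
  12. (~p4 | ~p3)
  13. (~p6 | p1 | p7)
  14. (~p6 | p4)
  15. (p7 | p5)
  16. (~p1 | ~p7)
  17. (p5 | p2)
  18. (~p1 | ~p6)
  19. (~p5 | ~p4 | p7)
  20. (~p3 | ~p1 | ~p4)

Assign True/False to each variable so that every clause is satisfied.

p1 = 0, p2 = 0, p3 = 1, p4 = 0, p5 = 1, p6 = 0, p7 = 0

Pure literal: p6 appears only negated; assign p6 = False.
Branch on p1: take p1 = False.
  then p5 is forced to True.
Branch on p2: take p2 = False.
  then p3 is forced to True.
  then p4 is forced to False.
p7 is now unconstrained; take p7 = False.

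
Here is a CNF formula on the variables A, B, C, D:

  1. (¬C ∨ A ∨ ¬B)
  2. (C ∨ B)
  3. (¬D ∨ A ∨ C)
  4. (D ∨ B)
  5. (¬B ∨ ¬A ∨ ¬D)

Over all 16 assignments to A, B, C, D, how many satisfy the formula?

5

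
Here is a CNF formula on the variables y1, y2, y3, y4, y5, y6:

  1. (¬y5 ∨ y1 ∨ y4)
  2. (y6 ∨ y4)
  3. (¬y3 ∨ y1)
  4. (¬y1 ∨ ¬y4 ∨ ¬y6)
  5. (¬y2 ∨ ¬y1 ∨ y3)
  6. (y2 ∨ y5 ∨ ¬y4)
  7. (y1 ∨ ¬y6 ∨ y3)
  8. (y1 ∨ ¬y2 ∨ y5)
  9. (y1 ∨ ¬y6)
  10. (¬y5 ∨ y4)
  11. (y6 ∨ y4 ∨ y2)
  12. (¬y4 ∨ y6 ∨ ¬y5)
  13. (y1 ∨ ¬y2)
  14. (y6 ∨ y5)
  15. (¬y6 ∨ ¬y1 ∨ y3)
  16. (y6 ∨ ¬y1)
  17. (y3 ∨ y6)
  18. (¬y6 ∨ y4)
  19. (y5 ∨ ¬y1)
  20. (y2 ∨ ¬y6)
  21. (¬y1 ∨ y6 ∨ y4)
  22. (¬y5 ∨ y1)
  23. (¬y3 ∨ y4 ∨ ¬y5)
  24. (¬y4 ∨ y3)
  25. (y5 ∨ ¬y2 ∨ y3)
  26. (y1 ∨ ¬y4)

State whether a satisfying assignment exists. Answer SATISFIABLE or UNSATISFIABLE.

UNSATISFIABLE

y1 = True:
  propagation gives y6=True, y4=False; an empty clause results — contradiction.
y1 = False:
  propagation gives y3=False, y6=False; an empty clause results — contradiction.
Every branch closes, so no satisfying assignment exists.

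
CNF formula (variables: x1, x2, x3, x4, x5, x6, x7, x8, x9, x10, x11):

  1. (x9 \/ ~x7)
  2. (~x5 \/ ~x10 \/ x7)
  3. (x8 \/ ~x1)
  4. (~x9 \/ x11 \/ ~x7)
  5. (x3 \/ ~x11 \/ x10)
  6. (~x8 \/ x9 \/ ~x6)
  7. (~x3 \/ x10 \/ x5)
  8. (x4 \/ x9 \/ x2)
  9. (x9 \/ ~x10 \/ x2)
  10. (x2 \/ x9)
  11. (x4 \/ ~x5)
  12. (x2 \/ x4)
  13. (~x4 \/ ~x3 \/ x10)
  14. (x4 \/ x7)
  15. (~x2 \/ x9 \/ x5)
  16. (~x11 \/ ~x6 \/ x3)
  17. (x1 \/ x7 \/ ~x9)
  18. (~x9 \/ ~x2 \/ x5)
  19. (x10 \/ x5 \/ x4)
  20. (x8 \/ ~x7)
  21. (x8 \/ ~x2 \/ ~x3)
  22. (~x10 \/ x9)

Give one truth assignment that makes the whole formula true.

x1 = F, x2 = F, x3 = T, x4 = T, x5 = T, x6 = T, x7 = T, x8 = T, x9 = T, x10 = T, x11 = T

Set x1 = False and propagate.
The remaining clauses are satisfied by x2 = False, x3 = True, x4 = True, x5 = True, x6 = True, x7 = True, x8 = True, x9 = True, x10 = True, x11 = True.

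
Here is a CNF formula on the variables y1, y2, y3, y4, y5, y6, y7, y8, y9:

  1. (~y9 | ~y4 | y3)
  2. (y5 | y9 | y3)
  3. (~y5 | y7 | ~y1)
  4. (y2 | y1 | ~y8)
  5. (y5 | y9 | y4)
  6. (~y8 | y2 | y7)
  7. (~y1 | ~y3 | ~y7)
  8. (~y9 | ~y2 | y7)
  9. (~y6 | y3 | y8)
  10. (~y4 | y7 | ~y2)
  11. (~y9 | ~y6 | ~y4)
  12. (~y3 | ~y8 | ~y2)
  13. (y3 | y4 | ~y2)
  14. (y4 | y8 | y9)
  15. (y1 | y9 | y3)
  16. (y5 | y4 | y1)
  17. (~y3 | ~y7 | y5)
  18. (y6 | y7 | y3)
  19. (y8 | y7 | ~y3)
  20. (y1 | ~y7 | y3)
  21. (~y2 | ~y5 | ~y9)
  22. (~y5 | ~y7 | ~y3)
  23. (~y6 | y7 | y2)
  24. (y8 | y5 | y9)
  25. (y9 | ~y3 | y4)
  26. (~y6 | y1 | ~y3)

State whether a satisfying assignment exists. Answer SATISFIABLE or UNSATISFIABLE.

SATISFIABLE

Try y1 = True.
For the remaining variables, y2 = False, y3 = False, y4 = False, y5 = True, y6 = False, y7 = True, y8 = False, y9 = True works.
So y1 = 1, y2 = 0, y3 = 0, y4 = 0, y5 = 1, y6 = 0, y7 = 1, y8 = 0, y9 = 1 is a satisfying assignment.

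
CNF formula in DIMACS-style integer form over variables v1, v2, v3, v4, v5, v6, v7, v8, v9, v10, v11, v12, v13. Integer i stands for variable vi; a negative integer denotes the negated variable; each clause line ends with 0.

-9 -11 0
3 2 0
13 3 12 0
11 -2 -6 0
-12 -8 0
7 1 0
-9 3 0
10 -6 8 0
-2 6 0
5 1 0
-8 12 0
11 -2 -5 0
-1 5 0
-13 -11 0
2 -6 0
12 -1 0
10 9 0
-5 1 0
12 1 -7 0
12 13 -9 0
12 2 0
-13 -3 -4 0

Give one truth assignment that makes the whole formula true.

v1 = T, v2 = F, v3 = T, v4 = T, v5 = T, v6 = F, v7 = T, v8 = F, v9 = T, v10 = T, v11 = F, v12 = T, v13 = F

Check each clause:
  1. {¬v11, ¬v9} — ¬v11 is true.
  2. {v2, v3} — v3 is true.
  3. {v13, v12, v3} — v3 is true.
  4. {¬v6, v11, ¬v2} — ¬v6 is true.
  5. {¬v8, ¬v12} — ¬v8 is true.
  6. {v1, v7} — v1 is true.
  7. {v3, ¬v9} — v3 is true.
  8. {v8, v10, ¬v6} — v10 is true.
  9. {v6, ¬v2} — ¬v2 is true.
  10. {v1, v5} — v1 is true.
  11. {v12, ¬v8} — ¬v8 is true.
  12. {¬v5, ¬v2, v11} — ¬v2 is true.
  13. {¬v1, v5} — v5 is true.
  14. {¬v13, ¬v11} — ¬v13 is true.
  15. {v2, ¬v6} — ¬v6 is true.
  16. {¬v1, v12} — v12 is true.
  17. {v10, v9} — v9 is true.
  18. {v1, ¬v5} — v1 is true.
  19. {v12, ¬v7, v1} — v12 is true.
  20. {¬v9, v13, v12} — v12 is true.
  21. {v12, v2} — v12 is true.
  22. {¬v4, ¬v3, ¬v13} — ¬v13 is true.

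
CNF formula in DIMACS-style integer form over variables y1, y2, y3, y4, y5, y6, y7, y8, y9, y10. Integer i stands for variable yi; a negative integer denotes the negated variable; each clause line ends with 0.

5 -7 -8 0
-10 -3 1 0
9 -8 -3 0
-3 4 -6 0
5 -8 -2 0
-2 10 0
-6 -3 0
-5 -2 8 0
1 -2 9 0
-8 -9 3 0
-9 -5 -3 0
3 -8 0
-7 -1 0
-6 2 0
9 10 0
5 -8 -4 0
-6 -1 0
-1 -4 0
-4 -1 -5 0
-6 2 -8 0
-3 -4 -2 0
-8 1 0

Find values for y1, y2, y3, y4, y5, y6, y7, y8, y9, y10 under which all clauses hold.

Pure literal: y6 appears only negated; assign y6 = False.
Pure literal: y7 appears only negated; assign y7 = False.
Set y1 = False and propagate.
  then y8 is forced to False.
Set y2 = True and propagate.
  then y10 is forced to True.
  then y3 is forced to False.
  then y5 is forced to False.
  then y9 is forced to True.
y4 is now unconstrained; take y4 = False.

y1=False, y2=True, y3=False, y4=False, y5=False, y6=False, y7=False, y8=False, y9=True, y10=True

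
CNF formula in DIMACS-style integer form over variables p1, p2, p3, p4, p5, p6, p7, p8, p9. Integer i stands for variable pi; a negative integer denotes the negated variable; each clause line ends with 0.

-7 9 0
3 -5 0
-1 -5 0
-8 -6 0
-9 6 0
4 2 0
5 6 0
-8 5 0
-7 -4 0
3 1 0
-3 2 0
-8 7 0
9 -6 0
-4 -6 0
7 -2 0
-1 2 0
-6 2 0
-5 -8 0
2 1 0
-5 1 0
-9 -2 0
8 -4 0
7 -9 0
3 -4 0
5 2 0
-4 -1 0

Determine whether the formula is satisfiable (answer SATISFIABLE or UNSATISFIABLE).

UNSATISFIABLE

p2 = True:
  propagation gives p7=True, p9=True; an empty clause results — contradiction.
p2 = False:
  propagation gives p4=True, p7=False, p3=False; an empty clause results — contradiction.
Every branch closes, so no satisfying assignment exists.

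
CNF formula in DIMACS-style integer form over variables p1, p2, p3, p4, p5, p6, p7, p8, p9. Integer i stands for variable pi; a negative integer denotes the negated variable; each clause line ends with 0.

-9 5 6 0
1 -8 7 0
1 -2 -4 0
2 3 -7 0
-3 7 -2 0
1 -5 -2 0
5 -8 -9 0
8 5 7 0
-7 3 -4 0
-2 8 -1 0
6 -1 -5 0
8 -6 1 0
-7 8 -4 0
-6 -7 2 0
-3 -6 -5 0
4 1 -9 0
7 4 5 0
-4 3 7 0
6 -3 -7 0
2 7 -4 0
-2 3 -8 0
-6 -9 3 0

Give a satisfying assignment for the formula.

p1=F, p2=F, p3=F, p4=F, p5=T, p6=F, p7=F, p8=F, p9=F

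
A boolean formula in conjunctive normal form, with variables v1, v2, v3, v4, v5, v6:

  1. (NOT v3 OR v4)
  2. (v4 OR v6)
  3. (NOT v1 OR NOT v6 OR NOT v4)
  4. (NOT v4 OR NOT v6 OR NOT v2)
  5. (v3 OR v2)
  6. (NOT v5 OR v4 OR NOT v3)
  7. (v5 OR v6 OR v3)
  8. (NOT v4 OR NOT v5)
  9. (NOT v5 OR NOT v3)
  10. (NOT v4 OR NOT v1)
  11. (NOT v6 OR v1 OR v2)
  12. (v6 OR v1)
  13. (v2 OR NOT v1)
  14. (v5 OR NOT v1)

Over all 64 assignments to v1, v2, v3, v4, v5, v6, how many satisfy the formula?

3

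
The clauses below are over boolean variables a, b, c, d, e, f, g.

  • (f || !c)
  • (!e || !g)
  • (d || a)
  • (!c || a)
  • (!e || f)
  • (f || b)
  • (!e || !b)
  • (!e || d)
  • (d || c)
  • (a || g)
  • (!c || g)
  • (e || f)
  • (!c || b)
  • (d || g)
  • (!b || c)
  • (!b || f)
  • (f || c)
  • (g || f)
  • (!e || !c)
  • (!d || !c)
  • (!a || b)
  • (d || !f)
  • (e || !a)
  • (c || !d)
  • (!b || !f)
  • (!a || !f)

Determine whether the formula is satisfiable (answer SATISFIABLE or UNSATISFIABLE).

UNSATISFIABLE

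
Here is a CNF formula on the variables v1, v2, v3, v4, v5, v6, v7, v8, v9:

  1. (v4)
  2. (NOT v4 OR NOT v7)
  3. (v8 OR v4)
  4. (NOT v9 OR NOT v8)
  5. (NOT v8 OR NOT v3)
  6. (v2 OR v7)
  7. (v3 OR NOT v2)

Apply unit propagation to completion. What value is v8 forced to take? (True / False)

(v4) is a unit clause: v4 = True.
In (NOT v7 OR NOT v4), NOT v4 is now false; NOT v7 must hold, so v7 = False.
(v7 OR v2) with v7 = False leaves only v2, so v2 = True.
(v3 OR NOT v2): since v2 = True, the clause reduces to (v3). v3 = True.
(NOT v8 OR NOT v3): since v3 = True, the clause reduces to (NOT v8). v8 = False.

False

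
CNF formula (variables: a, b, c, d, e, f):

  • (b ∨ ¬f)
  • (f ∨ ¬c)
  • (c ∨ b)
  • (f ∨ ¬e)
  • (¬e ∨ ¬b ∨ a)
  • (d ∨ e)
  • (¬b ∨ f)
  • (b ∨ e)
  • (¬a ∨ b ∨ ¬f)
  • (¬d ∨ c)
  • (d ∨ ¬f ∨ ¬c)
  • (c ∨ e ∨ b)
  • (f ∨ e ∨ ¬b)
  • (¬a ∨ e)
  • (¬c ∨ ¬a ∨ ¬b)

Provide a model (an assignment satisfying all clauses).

a=1, b=1, c=0, d=0, e=1, f=1

Branch on a: take a = True.
  then e is forced to True.
  then f is forced to True.
  then b is forced to True.
  then c is forced to False.
  then d is forced to False.
Every clause has at least one true literal under this assignment.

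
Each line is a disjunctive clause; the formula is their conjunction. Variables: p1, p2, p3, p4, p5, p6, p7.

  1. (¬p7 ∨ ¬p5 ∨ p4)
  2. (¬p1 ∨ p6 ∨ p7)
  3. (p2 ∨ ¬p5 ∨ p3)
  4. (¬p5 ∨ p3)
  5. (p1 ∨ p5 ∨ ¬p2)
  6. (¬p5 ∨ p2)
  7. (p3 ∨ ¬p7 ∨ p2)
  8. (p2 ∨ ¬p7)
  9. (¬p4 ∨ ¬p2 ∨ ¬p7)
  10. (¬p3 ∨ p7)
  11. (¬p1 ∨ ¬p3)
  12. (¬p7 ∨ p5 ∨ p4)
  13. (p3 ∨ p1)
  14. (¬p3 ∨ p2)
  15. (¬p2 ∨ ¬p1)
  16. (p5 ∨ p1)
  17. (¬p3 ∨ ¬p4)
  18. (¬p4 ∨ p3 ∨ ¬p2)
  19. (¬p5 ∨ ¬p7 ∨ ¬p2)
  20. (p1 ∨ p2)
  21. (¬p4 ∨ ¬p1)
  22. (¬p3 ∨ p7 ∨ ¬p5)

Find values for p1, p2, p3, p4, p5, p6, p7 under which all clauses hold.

Pure literal: p6 appears only positively; assign p6 = True.
Try p1 = True.
  then p3 is forced to False.
  then p5 is forced to False.
  then p2 is forced to False.
  then p7 is forced to False.
  then p4 is forced to False.
Check each clause:
  1. (¬p5 ∨ ¬p7 ∨ p4) — ¬p7 is true.
  2. (p6 ∨ ¬p1 ∨ p7) — p6 is true.
  3. (¬p5 ∨ p3 ∨ p2) — ¬p5 is true.
  4. (¬p5 ∨ p3) — ¬p5 is true.
  5. (p1 ∨ ¬p2 ∨ p5) — p1 is true.
  6. (¬p5 ∨ p2) — ¬p5 is true.
  7. (¬p7 ∨ p2 ∨ p3) — ¬p7 is true.
  8. (¬p7 ∨ p2) — ¬p7 is true.
  9. (¬p2 ∨ ¬p7 ∨ ¬p4) — ¬p7 is true.
  10. (¬p3 ∨ p7) — ¬p3 is true.
  11. (¬p1 ∨ ¬p3) — ¬p3 is true.
  12. (p4 ∨ ¬p7 ∨ p5) — ¬p7 is true.
  13. (p3 ∨ p1) — p1 is true.
  14. (p2 ∨ ¬p3) — ¬p3 is true.
  15. (¬p2 ∨ ¬p1) — ¬p2 is true.
  16. (p1 ∨ p5) — p1 is true.
  17. (¬p3 ∨ ¬p4) — ¬p4 is true.
  18. (p3 ∨ ¬p4 ∨ ¬p2) — ¬p4 is true.
  19. (¬p7 ∨ ¬p5 ∨ ¬p2) — ¬p7 is true.
  20. (p2 ∨ p1) — p1 is true.
  21. (¬p4 ∨ ¬p1) — ¬p4 is true.
  22. (¬p3 ∨ ¬p5 ∨ p7) — ¬p5 is true.

p1 = 1, p2 = 0, p3 = 0, p4 = 0, p5 = 0, p6 = 1, p7 = 0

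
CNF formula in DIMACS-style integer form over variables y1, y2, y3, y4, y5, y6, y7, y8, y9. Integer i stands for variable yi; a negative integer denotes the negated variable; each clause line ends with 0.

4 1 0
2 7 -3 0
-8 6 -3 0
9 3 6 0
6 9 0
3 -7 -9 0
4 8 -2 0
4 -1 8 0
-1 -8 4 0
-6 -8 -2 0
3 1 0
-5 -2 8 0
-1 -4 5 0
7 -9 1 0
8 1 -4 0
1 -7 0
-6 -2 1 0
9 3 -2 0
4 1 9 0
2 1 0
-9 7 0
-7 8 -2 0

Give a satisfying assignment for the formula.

y1 = True  y2 = False  y3 = False  y4 = True  y5 = True  y6 = True  y7 = False  y8 = True  y9 = False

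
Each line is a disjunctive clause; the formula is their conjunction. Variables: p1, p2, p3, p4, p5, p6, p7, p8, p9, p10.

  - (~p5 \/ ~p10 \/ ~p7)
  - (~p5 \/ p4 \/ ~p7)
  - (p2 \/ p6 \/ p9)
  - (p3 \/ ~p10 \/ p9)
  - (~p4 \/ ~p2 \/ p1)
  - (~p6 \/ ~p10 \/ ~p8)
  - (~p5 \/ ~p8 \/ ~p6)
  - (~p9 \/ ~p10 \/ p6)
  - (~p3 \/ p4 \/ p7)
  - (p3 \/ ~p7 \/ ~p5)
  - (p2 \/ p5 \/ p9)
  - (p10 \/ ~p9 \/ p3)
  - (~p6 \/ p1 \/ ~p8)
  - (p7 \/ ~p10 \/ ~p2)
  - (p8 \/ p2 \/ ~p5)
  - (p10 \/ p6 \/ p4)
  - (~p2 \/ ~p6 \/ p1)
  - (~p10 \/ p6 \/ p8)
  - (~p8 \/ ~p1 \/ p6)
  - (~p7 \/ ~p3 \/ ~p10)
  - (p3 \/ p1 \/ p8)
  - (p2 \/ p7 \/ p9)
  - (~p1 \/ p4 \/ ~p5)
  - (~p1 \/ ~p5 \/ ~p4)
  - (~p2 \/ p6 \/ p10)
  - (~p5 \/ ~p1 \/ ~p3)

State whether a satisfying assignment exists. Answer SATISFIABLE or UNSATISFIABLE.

SATISFIABLE

Set p1 = True and propagate.
Try p2 = True.
Try p3 = False.
For the remaining variables, p4 = False, p5 = False, p6 = True, p7 = True, p8 = False, p9 = True, p10 = True works.
Every clause has at least one true literal under this assignment.
So p1=1, p2=1, p3=0, p4=0, p5=0, p6=1, p7=1, p8=0, p9=1, p10=1 is a satisfying assignment.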